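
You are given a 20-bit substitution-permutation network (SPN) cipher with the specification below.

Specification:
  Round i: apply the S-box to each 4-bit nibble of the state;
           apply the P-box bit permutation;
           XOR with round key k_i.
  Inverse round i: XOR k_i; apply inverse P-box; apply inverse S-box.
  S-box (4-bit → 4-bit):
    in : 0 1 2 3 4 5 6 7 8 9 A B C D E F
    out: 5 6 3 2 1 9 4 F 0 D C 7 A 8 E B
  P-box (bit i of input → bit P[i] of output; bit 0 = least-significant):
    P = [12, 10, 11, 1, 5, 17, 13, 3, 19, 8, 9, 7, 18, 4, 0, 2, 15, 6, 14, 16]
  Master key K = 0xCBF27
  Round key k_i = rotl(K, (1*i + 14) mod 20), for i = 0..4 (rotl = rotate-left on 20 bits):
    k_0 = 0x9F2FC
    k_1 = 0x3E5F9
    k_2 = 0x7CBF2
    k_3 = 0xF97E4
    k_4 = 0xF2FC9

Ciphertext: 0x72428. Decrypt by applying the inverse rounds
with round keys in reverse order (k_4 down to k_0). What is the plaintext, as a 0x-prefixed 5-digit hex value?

0xF12FC

s_0 = ciphertext = 0x72428
s_1 = InvRound(s_0, k_4) = 0x36746
s_2 = InvRound(s_1, k_3) = 0x04505
s_3 = InvRound(s_2, k_2) = 0xF7A2E
s_4 = InvRound(s_3, k_1) = 0x27787
s_5 = InvRound(s_4, k_0) = 0xF12FC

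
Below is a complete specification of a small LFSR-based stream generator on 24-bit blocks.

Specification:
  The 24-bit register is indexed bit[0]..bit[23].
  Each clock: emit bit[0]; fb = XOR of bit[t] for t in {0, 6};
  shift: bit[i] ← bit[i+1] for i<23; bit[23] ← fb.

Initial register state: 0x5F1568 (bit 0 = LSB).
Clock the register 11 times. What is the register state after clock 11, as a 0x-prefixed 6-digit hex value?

reg_0 = 0x5F1568
clock 1: out=0, reg = 0xAF8AB4
clock 2: out=0, reg = 0x57C55A
clock 3: out=0, reg = 0xABE2AD
clock 4: out=1, reg = 0xD5F156
clock 5: out=0, reg = 0xEAF8AB
clock 6: out=1, reg = 0xF57C55
clock 7: out=1, reg = 0x7ABE2A
clock 8: out=0, reg = 0x3D5F15
clock 9: out=1, reg = 0x9EAF8A
clock 10: out=0, reg = 0x4F57C5
clock 11: out=1, reg = 0x27ABE2

0x27ABE2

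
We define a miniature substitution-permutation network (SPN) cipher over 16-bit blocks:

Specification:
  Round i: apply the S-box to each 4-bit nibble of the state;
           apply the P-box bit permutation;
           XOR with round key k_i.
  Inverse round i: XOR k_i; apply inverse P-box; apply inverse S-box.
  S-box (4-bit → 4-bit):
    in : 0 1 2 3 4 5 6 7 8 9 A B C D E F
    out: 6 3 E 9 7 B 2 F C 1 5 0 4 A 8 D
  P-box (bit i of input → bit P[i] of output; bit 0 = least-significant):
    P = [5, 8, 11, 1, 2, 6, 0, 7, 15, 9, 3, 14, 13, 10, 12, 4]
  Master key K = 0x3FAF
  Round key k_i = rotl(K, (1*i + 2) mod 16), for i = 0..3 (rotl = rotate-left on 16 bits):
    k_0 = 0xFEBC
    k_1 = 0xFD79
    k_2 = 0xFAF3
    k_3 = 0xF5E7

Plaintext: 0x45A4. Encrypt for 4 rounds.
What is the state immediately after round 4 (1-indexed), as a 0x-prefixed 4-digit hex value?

s_0 = plaintext = 0x45A4
s_1 = Round(s_0, k_0) = 0x0199
s_2 = Round(s_1, k_1) = 0x6B5D
s_3 = Round(s_2, k_2) = 0xFF35
s_4 = Round(s_3, k_3) = 0x0459

0x0459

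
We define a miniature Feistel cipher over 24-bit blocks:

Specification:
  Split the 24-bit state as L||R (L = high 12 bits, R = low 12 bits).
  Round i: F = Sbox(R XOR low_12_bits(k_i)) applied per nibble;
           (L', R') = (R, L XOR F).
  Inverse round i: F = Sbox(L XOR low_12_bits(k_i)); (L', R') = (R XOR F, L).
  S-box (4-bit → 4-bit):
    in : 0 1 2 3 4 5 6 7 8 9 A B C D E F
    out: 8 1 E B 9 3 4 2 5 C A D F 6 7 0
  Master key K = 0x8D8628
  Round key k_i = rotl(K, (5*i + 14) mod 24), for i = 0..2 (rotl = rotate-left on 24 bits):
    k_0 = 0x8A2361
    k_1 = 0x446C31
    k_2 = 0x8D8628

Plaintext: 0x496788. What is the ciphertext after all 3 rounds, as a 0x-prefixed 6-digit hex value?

0x6E551C

s_0 = plaintext = 0x496788
s_1 = Round(s_0, k_0) = 0x788DEA
s_2 = Round(s_1, k_1) = 0xDEA6E5
s_3 = Round(s_2, k_2) = 0x6E551C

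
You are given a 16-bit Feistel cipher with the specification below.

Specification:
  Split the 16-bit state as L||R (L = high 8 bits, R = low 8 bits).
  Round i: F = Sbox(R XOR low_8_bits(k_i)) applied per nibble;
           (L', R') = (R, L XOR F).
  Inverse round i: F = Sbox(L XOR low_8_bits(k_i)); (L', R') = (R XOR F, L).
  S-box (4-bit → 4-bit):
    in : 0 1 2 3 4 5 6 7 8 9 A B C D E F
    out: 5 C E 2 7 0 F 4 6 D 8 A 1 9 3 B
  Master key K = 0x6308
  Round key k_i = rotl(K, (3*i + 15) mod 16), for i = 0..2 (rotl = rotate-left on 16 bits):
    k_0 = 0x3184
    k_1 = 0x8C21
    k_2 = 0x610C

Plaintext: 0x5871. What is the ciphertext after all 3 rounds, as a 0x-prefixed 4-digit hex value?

0x6C1D

s_0 = plaintext = 0x5871
s_1 = Round(s_0, k_0) = 0x71E8
s_2 = Round(s_1, k_1) = 0xE86C
s_3 = Round(s_2, k_2) = 0x6C1D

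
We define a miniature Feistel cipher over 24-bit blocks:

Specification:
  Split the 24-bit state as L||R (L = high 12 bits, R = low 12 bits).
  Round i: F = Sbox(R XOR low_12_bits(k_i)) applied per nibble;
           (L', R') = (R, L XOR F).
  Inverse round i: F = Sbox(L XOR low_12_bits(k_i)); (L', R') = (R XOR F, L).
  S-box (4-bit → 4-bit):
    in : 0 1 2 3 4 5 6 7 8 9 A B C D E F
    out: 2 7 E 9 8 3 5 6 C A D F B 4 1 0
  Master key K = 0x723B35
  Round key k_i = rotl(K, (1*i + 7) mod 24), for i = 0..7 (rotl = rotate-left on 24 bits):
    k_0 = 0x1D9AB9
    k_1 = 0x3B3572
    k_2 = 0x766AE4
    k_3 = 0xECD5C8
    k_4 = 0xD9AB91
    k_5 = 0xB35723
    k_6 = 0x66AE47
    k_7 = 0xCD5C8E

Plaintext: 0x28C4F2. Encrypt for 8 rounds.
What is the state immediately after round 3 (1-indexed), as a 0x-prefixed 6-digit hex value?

s_0 = plaintext = 0x28C4F2
s_1 = Round(s_0, k_0) = 0x4F2303
s_2 = Round(s_1, k_1) = 0x303195
s_3 = Round(s_2, k_2) = 0x195C64
s_4 = Round(s_3, k_3) = 0xC64B4E
s_5 = Round(s_4, k_4) = 0xB4EE24
s_6 = Round(s_5, k_5) = 0xE24168
s_7 = Round(s_6, k_6) = 0x168EC4
s_8 = Round(s_7, k_7) = 0xEC4FE5

0x195C64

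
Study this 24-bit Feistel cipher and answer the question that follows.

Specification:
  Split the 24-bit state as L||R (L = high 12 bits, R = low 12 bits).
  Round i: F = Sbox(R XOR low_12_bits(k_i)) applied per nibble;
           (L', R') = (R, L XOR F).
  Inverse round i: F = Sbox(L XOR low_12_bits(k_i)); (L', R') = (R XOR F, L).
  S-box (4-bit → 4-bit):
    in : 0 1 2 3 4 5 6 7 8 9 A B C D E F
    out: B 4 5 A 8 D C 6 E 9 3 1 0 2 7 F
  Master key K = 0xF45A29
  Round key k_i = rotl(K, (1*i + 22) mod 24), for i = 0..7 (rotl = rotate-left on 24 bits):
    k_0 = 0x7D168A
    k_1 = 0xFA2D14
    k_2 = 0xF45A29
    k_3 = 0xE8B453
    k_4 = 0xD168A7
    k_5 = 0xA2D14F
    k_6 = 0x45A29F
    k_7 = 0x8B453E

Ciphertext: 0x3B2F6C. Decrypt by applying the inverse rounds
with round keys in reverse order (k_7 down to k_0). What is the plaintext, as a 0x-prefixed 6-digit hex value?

0xB387D1

s_0 = ciphertext = 0x3B2F6C
s_1 = InvRound(s_0, k_7) = 0x38C3B2
s_2 = InvRound(s_1, k_6) = 0x7F838C
s_3 = InvRound(s_2, k_5) = 0xF9A7F8
s_4 = InvRound(s_3, k_4) = 0x15AF9A
s_5 = InvRound(s_4, k_3) = 0x22315A
s_6 = InvRound(s_5, k_2) = 0xFE9223
s_7 = InvRound(s_6, k_1) = 0x7D1FE9
s_8 = InvRound(s_7, k_0) = 0xB387D1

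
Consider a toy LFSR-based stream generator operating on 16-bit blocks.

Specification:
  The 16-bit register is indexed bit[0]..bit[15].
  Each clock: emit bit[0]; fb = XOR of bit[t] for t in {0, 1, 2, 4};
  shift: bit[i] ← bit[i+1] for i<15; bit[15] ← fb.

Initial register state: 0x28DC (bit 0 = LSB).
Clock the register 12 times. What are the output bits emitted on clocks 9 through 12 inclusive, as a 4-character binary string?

0001

reg_0 = 0x28DC
clock 1: out=0, reg = 0x146E
clock 2: out=0, reg = 0x0A37
clock 3: out=1, reg = 0x051B
clock 4: out=1, reg = 0x828D
clock 5: out=1, reg = 0x4146
clock 6: out=0, reg = 0x20A3
clock 7: out=1, reg = 0x1051
clock 8: out=1, reg = 0x0828
clock 9: out=0, reg = 0x0414
clock 10: out=0, reg = 0x020A
clock 11: out=0, reg = 0x8105
clock 12: out=1, reg = 0x4082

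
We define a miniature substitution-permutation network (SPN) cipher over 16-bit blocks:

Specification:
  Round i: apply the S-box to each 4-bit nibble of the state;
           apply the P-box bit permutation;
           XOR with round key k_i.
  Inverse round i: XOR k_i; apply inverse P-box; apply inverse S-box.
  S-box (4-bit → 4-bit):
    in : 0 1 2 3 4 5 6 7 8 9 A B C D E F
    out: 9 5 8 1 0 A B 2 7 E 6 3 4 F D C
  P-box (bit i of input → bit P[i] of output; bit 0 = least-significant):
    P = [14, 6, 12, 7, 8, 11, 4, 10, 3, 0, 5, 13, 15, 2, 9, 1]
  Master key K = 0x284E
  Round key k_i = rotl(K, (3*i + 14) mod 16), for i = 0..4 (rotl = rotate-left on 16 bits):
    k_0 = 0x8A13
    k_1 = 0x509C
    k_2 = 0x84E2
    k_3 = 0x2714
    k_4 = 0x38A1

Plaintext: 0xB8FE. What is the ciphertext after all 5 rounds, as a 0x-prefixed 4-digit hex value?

s_0 = plaintext = 0xB8FE
s_1 = Round(s_0, k_0) = 0x5EAE
s_2 = Round(s_1, k_1) = 0x2822
s_3 = Round(s_2, k_2) = 0x8049
s_4 = Round(s_3, k_3) = 0x95D8
s_5 = Round(s_4, k_4) = 0x47F6

0x47F6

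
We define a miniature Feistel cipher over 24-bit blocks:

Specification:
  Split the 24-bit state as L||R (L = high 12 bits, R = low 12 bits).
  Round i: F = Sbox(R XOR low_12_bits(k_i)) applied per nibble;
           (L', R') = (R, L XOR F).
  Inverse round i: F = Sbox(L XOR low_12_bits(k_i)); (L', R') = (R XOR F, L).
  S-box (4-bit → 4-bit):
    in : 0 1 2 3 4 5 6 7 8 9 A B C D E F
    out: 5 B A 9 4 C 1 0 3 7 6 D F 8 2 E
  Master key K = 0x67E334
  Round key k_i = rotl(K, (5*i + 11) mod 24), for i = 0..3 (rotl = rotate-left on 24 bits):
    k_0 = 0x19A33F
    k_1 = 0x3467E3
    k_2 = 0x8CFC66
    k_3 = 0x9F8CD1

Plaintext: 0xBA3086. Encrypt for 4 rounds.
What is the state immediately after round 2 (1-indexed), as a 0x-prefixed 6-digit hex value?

s_0 = plaintext = 0xBA3086
s_1 = Round(s_0, k_0) = 0x086274
s_2 = Round(s_1, k_1) = 0x274CF6
s_3 = Round(s_2, k_2) = 0xCF6701
s_4 = Round(s_3, k_3) = 0x701173

0x274CF6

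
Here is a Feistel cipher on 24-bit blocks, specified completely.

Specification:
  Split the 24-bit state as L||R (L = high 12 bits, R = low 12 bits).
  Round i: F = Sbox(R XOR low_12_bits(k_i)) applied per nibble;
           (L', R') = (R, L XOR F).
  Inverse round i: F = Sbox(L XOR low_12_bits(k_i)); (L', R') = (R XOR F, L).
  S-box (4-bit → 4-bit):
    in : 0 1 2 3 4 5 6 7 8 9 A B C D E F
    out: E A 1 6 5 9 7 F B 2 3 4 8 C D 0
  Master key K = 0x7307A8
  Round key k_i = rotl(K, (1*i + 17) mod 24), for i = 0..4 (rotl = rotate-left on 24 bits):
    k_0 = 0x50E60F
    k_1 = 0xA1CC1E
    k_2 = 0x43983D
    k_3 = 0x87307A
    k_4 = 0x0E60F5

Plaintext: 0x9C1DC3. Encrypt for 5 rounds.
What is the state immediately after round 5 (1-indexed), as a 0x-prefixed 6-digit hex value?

s_0 = plaintext = 0x9C1DC3
s_1 = Round(s_0, k_0) = 0xDC3D49
s_2 = Round(s_1, k_1) = 0xD4975C
s_3 = Round(s_2, k_2) = 0x75CD33
s_4 = Round(s_3, k_3) = 0xD33B0E
s_5 = Round(s_4, k_4) = 0xB0E937

0xB0E937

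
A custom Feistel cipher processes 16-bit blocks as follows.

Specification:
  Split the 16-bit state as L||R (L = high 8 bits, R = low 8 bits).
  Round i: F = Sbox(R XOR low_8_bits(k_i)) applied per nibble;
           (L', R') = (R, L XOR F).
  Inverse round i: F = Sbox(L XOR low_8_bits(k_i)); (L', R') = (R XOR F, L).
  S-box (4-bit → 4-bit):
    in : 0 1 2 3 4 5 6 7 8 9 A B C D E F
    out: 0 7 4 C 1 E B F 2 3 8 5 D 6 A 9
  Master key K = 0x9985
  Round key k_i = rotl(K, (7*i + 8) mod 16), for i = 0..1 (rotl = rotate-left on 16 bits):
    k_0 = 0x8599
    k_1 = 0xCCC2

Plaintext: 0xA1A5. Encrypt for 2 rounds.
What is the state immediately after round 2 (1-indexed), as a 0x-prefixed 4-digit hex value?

0x6C2F

s_0 = plaintext = 0xA1A5
s_1 = Round(s_0, k_0) = 0xA56C
s_2 = Round(s_1, k_1) = 0x6C2F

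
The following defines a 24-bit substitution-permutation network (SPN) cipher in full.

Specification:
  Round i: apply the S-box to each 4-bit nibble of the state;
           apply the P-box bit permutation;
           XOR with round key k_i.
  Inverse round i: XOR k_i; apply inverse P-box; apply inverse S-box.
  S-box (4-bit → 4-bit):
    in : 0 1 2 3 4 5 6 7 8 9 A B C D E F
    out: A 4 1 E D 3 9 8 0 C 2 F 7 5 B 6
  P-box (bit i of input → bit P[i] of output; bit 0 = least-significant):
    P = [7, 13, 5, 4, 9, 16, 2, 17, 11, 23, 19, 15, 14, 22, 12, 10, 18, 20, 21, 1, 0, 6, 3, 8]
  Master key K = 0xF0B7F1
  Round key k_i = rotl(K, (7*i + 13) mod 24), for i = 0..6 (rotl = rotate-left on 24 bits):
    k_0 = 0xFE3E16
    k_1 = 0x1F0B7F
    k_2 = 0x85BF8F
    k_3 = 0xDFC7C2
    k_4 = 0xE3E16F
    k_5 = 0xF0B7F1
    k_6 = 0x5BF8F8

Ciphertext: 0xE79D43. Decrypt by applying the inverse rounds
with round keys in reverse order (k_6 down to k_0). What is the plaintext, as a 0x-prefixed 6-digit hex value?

0x2961D7

s_0 = ciphertext = 0xE79D43
s_1 = InvRound(s_0, k_6) = 0x4B6F8B
s_2 = InvRound(s_1, k_5) = 0xF3DB09
s_3 = InvRound(s_2, k_4) = 0xA012DF
s_4 = InvRound(s_3, k_3) = 0x4CB937
s_5 = InvRound(s_4, k_2) = 0x180F54
s_6 = InvRound(s_5, k_1) = 0xD67801
s_7 = InvRound(s_6, k_0) = 0x2961D7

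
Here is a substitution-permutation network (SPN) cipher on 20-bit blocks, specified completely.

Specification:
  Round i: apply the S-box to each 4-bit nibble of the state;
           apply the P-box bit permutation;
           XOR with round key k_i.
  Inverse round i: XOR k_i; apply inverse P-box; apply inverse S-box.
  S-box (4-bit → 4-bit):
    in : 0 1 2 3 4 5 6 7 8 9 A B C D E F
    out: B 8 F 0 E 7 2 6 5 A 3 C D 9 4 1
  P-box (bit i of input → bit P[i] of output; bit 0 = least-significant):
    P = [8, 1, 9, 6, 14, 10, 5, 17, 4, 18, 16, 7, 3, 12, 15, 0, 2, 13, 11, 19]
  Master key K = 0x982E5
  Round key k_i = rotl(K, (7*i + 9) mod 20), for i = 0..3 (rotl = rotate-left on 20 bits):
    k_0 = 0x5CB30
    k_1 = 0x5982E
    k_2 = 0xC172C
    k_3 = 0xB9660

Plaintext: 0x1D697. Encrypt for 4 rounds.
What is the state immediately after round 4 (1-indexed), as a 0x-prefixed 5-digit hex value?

0x40418

s_0 = plaintext = 0x1D697
s_1 = Round(s_0, k_0) = 0xBCD3B
s_2 = Round(s_1, k_1) = 0xD12F7
s_3 = Round(s_2, k_2) = 0x155BB
s_4 = Round(s_3, k_3) = 0x40418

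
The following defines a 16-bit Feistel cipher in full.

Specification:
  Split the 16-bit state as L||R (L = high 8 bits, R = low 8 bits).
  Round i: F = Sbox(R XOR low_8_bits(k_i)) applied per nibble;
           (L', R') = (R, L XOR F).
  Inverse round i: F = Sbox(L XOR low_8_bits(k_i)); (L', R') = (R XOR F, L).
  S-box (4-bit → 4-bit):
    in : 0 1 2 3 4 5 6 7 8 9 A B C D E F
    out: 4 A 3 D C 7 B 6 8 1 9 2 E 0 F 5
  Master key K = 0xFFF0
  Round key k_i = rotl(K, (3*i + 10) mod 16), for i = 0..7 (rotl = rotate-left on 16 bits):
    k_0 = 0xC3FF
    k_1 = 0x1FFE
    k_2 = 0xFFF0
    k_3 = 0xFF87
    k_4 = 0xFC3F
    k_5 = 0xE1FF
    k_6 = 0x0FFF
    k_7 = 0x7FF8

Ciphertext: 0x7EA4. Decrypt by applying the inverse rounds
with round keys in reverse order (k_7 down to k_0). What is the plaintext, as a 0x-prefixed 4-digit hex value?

s_0 = ciphertext = 0x7EA4
s_1 = InvRound(s_0, k_7) = 0x2F7E
s_2 = InvRound(s_1, k_6) = 0x7A2F
s_3 = InvRound(s_2, k_5) = 0xA87A
s_4 = InvRound(s_3, k_4) = 0x6CA8
s_5 = InvRound(s_4, k_3) = 0x5A6C
s_6 = InvRound(s_5, k_2) = 0xF55A
s_7 = InvRound(s_6, k_1) = 0x18F5
s_8 = InvRound(s_7, k_0) = 0x0318

0x0318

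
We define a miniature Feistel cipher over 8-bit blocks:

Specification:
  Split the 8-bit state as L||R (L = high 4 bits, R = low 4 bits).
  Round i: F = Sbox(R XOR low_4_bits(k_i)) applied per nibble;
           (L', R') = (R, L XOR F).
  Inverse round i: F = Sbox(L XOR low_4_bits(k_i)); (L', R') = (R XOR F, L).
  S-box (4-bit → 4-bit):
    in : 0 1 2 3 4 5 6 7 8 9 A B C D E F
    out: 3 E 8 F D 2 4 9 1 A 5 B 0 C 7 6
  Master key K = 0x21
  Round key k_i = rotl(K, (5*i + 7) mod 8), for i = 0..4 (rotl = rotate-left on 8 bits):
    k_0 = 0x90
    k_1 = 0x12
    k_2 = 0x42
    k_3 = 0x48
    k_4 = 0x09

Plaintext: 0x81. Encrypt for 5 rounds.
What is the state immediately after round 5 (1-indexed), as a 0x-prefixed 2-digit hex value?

0x67

s_0 = plaintext = 0x81
s_1 = Round(s_0, k_0) = 0x16
s_2 = Round(s_1, k_1) = 0x6C
s_3 = Round(s_2, k_2) = 0xC1
s_4 = Round(s_3, k_3) = 0x16
s_5 = Round(s_4, k_4) = 0x67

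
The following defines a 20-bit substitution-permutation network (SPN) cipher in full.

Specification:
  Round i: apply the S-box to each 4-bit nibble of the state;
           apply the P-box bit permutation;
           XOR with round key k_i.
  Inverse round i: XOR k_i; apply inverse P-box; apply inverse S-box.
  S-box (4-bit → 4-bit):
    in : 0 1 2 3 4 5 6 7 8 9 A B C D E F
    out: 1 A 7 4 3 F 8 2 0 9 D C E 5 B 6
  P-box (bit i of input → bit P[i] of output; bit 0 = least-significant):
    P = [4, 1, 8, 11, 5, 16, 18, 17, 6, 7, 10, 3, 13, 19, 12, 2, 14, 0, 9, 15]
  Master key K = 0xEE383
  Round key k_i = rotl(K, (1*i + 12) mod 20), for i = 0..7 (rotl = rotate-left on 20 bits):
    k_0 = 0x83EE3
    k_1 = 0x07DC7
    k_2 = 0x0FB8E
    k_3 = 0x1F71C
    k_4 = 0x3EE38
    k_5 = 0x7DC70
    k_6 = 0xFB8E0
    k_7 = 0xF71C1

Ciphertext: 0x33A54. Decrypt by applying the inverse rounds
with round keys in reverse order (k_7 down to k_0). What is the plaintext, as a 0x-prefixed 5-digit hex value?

s_0 = ciphertext = 0x33A54
s_1 = InvRound(s_0, k_7) = 0x2173A
s_2 = InvRound(s_1, k_6) = 0xB45F5
s_3 = InvRound(s_2, k_5) = 0x1C73B
s_4 = InvRound(s_3, k_4) = 0x7086C
s_5 = InvRound(s_4, k_3) = 0xADDAA
s_6 = InvRound(s_5, k_2) = 0x3E398
s_7 = InvRound(s_6, k_1) = 0xCBA1E
s_8 = InvRound(s_7, k_0) = 0x165D0

0x165D0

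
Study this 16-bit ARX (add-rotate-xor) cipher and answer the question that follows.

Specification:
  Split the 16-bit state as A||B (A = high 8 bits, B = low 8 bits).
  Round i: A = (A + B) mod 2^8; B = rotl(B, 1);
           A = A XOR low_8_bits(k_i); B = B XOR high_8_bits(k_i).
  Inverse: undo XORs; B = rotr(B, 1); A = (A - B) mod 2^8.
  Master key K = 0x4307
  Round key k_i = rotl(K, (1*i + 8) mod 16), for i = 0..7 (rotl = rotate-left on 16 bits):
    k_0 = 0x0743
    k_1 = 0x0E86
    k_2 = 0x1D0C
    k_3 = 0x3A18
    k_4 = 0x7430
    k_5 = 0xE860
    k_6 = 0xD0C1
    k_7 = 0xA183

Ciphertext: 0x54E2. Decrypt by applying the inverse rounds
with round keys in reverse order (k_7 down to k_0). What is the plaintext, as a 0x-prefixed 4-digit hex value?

0xD5E2

s_0 = ciphertext = 0x54E2
s_1 = InvRound(s_0, k_7) = 0x36A1
s_2 = InvRound(s_1, k_6) = 0x3FB8
s_3 = InvRound(s_2, k_5) = 0x3728
s_4 = InvRound(s_3, k_4) = 0xD92E
s_5 = InvRound(s_4, k_3) = 0xB70A
s_6 = InvRound(s_5, k_2) = 0x308B
s_7 = InvRound(s_6, k_1) = 0xF4C2
s_8 = InvRound(s_7, k_0) = 0xD5E2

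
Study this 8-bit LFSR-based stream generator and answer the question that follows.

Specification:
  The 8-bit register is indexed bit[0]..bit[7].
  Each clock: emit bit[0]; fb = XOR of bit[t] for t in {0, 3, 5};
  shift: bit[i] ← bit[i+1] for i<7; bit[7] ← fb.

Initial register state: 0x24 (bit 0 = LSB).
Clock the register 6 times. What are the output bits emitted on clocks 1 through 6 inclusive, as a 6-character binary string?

001001

reg_0 = 0x24
clock 1: out=0, reg = 0x92
clock 2: out=0, reg = 0x49
clock 3: out=1, reg = 0x24
clock 4: out=0, reg = 0x92
clock 5: out=0, reg = 0x49
clock 6: out=1, reg = 0x24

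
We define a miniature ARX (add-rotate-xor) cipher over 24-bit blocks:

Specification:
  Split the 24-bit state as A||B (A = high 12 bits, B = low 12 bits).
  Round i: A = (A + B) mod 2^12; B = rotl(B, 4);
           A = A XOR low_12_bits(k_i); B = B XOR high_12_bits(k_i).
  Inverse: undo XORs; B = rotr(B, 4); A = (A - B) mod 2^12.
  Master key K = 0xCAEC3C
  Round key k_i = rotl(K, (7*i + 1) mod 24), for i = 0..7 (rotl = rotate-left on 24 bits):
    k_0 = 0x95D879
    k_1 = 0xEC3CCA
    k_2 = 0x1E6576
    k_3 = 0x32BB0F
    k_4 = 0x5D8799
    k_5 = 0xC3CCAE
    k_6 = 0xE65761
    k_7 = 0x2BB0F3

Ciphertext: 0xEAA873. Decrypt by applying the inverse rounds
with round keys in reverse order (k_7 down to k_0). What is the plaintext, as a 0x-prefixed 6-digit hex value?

0x25D3AA

s_0 = ciphertext = 0xEAA873
s_1 = InvRound(s_0, k_7) = 0x5AD8AC
s_2 = InvRound(s_1, k_6) = 0x96096C
s_3 = InvRound(s_2, k_5) = 0x579055
s_4 = InvRound(s_3, k_4) = 0x588D58
s_5 = InvRound(s_4, k_3) = 0xAA03E7
s_6 = InvRound(s_5, k_2) = 0xEB6120
s_7 = InvRound(s_6, k_1) = 0xE7E3FE
s_8 = InvRound(s_7, k_0) = 0x25D3AA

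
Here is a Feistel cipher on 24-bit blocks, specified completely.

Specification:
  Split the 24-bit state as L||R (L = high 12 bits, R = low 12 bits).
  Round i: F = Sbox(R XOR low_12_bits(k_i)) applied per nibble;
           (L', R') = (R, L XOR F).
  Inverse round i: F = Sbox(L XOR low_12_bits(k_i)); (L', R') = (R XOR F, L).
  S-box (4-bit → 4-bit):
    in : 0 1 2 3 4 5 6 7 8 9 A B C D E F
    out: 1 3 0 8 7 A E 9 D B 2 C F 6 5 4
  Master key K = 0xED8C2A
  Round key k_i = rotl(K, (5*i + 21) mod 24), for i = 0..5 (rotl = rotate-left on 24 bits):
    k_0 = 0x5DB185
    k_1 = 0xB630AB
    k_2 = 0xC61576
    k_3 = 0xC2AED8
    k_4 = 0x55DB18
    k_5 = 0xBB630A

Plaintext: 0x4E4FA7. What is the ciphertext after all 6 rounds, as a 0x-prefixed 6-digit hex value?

0xB84638

s_0 = plaintext = 0x4E4FA7
s_1 = Round(s_0, k_0) = 0xFA71E4
s_2 = Round(s_1, k_1) = 0x1E4CD3
s_3 = Round(s_2, k_2) = 0xCD3ACE
s_4 = Round(s_3, k_3) = 0xACEBED
s_5 = Round(s_4, k_4) = 0xBEDB84
s_6 = Round(s_5, k_5) = 0xB84638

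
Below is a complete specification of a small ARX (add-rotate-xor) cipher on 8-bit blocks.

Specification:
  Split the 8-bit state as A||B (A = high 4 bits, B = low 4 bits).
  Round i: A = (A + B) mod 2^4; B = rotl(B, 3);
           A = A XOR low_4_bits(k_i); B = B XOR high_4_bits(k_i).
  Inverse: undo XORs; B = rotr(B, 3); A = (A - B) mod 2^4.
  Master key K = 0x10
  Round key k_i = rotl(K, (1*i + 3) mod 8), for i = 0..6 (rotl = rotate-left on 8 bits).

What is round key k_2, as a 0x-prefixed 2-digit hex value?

0x02

K = 0x10
k_0 = rotl(K, (1*0+3) mod 8) = rotl(K, 3) = 0x80
k_1 = rotl(K, (1*1+3) mod 8) = rotl(K, 4) = 0x01
k_2 = rotl(K, (1*2+3) mod 8) = rotl(K, 5) = 0x02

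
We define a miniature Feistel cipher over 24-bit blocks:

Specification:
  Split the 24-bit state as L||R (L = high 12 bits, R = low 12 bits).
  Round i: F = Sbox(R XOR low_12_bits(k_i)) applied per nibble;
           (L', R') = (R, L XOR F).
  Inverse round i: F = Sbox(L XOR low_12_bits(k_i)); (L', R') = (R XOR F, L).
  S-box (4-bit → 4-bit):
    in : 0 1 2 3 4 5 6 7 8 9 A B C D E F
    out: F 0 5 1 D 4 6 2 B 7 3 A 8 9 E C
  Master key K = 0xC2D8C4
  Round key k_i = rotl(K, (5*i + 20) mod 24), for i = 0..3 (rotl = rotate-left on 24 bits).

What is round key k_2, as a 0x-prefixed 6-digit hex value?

0xB63130

K = 0xC2D8C4
k_0 = rotl(K, (5*0+20) mod 24) = rotl(K, 20) = 0x4C2D8C
k_1 = rotl(K, (5*1+20) mod 24) = rotl(K, 1) = 0x85B189
k_2 = rotl(K, (5*2+20) mod 24) = rotl(K, 6) = 0xB63130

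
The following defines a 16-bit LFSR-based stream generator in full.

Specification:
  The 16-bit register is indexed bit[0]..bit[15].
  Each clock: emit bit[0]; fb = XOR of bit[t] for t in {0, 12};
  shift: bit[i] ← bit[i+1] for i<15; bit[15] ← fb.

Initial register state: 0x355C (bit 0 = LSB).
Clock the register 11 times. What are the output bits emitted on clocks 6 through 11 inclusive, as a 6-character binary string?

010101

reg_0 = 0x355C
clock 1: out=0, reg = 0x9AAE
clock 2: out=0, reg = 0xCD57
clock 3: out=1, reg = 0xE6AB
clock 4: out=1, reg = 0xF355
clock 5: out=1, reg = 0x79AA
clock 6: out=0, reg = 0xBCD5
clock 7: out=1, reg = 0x5E6A
clock 8: out=0, reg = 0xAF35
clock 9: out=1, reg = 0xD79A
clock 10: out=0, reg = 0xEBCD
clock 11: out=1, reg = 0xF5E6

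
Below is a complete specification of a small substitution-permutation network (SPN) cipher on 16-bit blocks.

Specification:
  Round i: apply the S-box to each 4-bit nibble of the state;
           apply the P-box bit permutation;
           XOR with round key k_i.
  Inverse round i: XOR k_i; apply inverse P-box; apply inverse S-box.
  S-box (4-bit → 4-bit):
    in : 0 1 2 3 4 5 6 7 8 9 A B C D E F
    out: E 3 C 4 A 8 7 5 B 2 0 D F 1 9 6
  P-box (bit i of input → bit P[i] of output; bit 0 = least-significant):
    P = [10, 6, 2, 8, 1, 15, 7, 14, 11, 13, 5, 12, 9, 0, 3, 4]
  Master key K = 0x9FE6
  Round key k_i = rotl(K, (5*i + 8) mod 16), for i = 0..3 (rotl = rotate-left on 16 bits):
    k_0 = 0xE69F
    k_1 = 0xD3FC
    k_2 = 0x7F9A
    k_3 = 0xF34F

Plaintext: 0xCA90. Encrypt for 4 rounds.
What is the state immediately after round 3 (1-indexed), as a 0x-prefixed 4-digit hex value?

0x4F25

s_0 = plaintext = 0xCA90
s_1 = Round(s_0, k_0) = 0x65C2
s_2 = Round(s_1, k_1) = 0x0073
s_3 = Round(s_2, k_2) = 0x4F25
s_4 = Round(s_3, k_3) = 0x92FE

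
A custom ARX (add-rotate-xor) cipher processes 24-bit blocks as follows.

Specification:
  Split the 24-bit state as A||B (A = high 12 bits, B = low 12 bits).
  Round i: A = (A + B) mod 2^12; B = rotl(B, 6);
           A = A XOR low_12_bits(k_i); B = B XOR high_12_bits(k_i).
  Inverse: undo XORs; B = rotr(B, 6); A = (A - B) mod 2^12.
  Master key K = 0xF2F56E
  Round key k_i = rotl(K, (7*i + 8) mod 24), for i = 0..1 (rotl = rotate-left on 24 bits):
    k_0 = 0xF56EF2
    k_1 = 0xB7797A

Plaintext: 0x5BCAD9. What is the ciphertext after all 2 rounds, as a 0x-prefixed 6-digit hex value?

0xEDE413

s_0 = plaintext = 0x5BCAD9
s_1 = Round(s_0, k_0) = 0xE6793D
s_2 = Round(s_1, k_1) = 0xEDE413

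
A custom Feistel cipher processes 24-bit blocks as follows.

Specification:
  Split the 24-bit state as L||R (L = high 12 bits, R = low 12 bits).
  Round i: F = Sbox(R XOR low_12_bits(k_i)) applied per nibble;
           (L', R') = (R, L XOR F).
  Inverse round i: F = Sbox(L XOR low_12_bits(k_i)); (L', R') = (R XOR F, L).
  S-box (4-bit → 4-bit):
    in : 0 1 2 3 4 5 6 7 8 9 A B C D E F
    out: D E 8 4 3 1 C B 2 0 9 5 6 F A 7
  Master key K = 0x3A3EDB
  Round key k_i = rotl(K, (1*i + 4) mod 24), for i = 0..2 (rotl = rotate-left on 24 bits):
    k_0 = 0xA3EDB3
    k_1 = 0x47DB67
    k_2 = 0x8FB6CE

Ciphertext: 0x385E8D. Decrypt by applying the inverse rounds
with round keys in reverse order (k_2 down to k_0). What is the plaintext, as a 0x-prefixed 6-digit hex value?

0x0D6072

s_0 = ciphertext = 0x385E8D
s_1 = InvRound(s_0, k_2) = 0xFB8385
s_2 = InvRound(s_1, k_1) = 0x072FB8
s_3 = InvRound(s_2, k_0) = 0x0D6072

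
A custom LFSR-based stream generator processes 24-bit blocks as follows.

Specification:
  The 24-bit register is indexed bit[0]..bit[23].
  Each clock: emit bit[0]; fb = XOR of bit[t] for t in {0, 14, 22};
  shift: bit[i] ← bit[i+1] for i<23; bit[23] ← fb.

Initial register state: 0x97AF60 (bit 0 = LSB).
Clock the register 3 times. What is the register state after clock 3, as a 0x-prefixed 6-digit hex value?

reg_0 = 0x97AF60
clock 1: out=0, reg = 0x4BD7B0
clock 2: out=0, reg = 0x25EBD8
clock 3: out=0, reg = 0x92F5EC

0x92F5EC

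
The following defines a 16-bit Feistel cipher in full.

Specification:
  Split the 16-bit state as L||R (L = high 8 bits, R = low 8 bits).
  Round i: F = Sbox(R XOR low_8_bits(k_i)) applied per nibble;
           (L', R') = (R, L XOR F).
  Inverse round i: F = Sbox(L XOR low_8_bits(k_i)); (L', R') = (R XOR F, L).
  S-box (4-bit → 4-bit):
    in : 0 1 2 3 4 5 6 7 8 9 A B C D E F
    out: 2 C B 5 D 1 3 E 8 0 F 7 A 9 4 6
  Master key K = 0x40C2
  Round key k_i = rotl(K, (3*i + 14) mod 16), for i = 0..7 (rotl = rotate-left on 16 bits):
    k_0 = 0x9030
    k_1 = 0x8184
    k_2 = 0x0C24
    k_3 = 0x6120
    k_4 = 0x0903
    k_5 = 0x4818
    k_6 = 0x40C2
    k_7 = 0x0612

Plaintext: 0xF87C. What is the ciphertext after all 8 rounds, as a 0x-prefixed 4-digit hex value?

0x6088

s_0 = plaintext = 0xF87C
s_1 = Round(s_0, k_0) = 0x7C22
s_2 = Round(s_1, k_1) = 0x228F
s_3 = Round(s_2, k_2) = 0x8FD5
s_4 = Round(s_3, k_3) = 0xD5EE
s_5 = Round(s_4, k_4) = 0xEE9C
s_6 = Round(s_5, k_5) = 0x9C63
s_7 = Round(s_6, k_6) = 0x6360
s_8 = Round(s_7, k_7) = 0x6088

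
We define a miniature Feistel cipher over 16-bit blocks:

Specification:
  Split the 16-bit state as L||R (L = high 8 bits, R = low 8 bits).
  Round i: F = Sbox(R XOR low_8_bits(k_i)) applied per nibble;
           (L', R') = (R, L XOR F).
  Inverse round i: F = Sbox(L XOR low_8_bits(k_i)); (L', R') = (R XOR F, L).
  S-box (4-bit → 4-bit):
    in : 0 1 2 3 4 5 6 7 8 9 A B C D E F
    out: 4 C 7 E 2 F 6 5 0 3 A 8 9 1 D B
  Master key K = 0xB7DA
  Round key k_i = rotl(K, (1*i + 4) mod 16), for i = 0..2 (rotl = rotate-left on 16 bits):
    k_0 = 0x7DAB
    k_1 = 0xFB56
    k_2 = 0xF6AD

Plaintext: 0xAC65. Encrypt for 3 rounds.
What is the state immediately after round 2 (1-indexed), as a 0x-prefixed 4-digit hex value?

s_0 = plaintext = 0xAC65
s_1 = Round(s_0, k_0) = 0x6531
s_2 = Round(s_1, k_1) = 0x3100
s_3 = Round(s_2, k_2) = 0x0090

0x3100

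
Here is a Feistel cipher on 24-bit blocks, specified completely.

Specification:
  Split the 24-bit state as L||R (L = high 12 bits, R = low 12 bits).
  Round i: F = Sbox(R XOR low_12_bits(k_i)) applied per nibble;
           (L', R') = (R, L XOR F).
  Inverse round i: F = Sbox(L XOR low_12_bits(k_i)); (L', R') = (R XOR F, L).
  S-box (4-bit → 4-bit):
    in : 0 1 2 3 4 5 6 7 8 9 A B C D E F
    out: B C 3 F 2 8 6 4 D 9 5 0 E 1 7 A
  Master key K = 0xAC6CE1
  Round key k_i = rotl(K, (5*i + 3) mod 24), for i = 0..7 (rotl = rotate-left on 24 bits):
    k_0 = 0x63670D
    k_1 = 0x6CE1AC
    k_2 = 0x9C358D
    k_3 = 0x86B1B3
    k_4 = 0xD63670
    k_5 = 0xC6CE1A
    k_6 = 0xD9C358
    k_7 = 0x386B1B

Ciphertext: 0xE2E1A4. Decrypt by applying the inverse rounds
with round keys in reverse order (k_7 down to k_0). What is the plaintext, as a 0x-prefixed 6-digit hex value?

s_0 = ciphertext = 0xE2E1A4
s_1 = InvRound(s_0, k_7) = 0x95CE2E
s_2 = InvRound(s_1, k_6) = 0xB9C95C
s_3 = InvRound(s_2, k_5) = 0x18AB9C
s_4 = InvRound(s_3, k_4) = 0xF3918A
s_5 = InvRound(s_4, k_3) = 0x65FF39
s_6 = InvRound(s_5, k_2) = 0x02A65F
s_7 = InvRound(s_6, k_1) = 0xA8902A
s_8 = InvRound(s_7, k_0) = 0x1F8A89

0x1F8A89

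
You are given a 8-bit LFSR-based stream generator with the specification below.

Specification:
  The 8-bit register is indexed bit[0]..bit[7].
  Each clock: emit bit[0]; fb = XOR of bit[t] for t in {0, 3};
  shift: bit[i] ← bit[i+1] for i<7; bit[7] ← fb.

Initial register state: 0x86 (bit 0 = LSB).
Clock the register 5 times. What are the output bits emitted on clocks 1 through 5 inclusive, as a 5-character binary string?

01100

reg_0 = 0x86
clock 1: out=0, reg = 0x43
clock 2: out=1, reg = 0xA1
clock 3: out=1, reg = 0xD0
clock 4: out=0, reg = 0x68
clock 5: out=0, reg = 0xB4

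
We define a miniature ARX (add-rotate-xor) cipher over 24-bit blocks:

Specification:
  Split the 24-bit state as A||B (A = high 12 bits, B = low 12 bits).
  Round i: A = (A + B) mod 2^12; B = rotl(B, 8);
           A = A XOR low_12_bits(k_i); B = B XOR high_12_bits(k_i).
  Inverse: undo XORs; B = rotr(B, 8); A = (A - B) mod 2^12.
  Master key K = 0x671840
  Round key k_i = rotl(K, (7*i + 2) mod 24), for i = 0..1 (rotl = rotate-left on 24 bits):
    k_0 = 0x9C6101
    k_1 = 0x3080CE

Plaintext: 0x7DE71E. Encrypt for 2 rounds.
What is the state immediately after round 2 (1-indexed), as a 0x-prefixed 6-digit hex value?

0x77A473

s_0 = plaintext = 0x7DE71E
s_1 = Round(s_0, k_0) = 0xFFD7B7
s_2 = Round(s_1, k_1) = 0x77A473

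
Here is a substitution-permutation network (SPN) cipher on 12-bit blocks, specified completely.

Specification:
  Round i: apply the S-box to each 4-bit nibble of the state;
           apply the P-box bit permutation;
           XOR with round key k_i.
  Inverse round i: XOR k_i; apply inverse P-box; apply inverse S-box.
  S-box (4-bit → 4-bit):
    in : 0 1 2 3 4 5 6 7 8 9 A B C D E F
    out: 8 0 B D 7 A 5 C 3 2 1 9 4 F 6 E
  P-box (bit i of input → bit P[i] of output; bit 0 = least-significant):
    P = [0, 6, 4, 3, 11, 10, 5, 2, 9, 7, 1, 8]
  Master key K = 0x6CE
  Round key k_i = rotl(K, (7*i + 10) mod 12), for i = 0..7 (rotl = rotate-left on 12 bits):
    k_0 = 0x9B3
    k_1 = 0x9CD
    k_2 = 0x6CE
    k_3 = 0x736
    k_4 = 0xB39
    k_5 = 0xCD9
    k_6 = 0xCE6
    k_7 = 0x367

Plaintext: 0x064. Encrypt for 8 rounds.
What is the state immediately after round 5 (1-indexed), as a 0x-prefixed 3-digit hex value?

0x20B

s_0 = plaintext = 0x064
s_1 = Round(s_0, k_0) = 0x0C2
s_2 = Round(s_1, k_1) = 0x8A4
s_3 = Round(s_2, k_2) = 0xC1F
s_4 = Round(s_3, k_3) = 0x76C
s_5 = Round(s_4, k_4) = 0x20B
s_6 = Round(s_5, k_5) = 0xF54
s_7 = Round(s_6, k_6) = 0x931
s_8 = Round(s_7, k_7) = 0xBC3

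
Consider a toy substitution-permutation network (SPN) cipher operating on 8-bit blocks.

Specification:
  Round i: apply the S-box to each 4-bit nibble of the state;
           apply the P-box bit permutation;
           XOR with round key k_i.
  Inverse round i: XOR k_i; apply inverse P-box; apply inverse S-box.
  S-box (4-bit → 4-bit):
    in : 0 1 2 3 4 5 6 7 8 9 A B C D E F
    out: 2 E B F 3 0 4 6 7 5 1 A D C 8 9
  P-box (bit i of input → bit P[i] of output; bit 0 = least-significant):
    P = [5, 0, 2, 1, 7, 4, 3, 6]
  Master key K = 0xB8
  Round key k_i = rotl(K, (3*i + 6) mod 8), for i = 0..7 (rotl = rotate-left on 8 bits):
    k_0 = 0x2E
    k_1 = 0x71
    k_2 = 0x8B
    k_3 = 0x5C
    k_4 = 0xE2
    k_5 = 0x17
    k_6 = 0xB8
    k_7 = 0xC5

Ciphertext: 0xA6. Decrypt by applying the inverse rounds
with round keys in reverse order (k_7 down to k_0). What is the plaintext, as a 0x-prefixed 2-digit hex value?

s_0 = ciphertext = 0xA6
s_1 = InvRound(s_0, k_7) = 0xE2
s_2 = InvRound(s_1, k_6) = 0x1E
s_3 = InvRound(s_2, k_5) = 0x60
s_4 = InvRound(s_3, k_4) = 0xAE
s_5 = InvRound(s_4, k_3) = 0x2F
s_6 = InvRound(s_5, k_2) = 0xA9
s_7 = InvRound(s_6, k_1) = 0x35
s_8 = InvRound(s_7, k_0) = 0x7B

0x7B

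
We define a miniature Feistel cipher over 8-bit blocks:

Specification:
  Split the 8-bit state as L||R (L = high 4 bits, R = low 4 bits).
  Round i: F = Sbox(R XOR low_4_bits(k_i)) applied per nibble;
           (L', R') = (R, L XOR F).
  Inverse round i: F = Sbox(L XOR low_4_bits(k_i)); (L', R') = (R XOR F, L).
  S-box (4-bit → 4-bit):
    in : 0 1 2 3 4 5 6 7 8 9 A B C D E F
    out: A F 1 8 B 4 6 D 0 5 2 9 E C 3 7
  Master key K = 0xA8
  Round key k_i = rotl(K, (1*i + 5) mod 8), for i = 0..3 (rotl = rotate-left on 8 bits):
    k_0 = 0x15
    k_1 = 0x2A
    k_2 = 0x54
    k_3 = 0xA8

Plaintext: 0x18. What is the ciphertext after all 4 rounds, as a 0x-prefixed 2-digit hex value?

s_0 = plaintext = 0x18
s_1 = Round(s_0, k_0) = 0x8D
s_2 = Round(s_1, k_1) = 0xD5
s_3 = Round(s_2, k_2) = 0x52
s_4 = Round(s_3, k_3) = 0x27

0x27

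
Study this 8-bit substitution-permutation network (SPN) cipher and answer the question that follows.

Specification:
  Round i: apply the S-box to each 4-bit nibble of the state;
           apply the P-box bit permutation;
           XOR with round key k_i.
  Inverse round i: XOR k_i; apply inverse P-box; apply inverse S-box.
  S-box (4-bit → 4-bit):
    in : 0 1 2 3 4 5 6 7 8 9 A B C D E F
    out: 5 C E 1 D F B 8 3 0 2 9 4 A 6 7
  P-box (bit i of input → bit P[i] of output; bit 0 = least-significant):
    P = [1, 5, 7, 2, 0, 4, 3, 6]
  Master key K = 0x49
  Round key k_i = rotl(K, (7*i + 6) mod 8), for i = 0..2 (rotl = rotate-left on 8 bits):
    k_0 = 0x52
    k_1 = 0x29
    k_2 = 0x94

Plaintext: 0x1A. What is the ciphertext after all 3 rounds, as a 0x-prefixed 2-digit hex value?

s_0 = plaintext = 0x1A
s_1 = Round(s_0, k_0) = 0x3A
s_2 = Round(s_1, k_1) = 0x08
s_3 = Round(s_2, k_2) = 0xBF

0xBF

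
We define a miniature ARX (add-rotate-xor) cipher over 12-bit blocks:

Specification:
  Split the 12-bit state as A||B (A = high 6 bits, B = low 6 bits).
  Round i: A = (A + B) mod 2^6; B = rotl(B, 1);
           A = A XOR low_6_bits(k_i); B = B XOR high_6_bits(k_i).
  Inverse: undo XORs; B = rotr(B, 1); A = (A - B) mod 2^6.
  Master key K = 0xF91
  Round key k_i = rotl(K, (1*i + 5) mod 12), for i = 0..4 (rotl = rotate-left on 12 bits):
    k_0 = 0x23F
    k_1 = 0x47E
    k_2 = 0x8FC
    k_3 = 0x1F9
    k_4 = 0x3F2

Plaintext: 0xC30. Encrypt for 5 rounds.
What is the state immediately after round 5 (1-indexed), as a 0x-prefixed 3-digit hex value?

s_0 = plaintext = 0xC30
s_1 = Round(s_0, k_0) = 0x7E9
s_2 = Round(s_1, k_1) = 0xD82
s_3 = Round(s_2, k_2) = 0x127
s_4 = Round(s_3, k_3) = 0x488
s_5 = Round(s_4, k_4) = 0xA1F

0xA1F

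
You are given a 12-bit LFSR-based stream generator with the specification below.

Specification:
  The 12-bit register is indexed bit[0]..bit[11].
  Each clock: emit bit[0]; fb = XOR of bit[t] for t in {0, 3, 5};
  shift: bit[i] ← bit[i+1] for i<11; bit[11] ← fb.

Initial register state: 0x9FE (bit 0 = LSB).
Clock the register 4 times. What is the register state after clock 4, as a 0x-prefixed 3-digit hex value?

0xE9F

reg_0 = 0x9FE
clock 1: out=0, reg = 0x4FF
clock 2: out=1, reg = 0xA7F
clock 3: out=1, reg = 0xD3F
clock 4: out=1, reg = 0xE9F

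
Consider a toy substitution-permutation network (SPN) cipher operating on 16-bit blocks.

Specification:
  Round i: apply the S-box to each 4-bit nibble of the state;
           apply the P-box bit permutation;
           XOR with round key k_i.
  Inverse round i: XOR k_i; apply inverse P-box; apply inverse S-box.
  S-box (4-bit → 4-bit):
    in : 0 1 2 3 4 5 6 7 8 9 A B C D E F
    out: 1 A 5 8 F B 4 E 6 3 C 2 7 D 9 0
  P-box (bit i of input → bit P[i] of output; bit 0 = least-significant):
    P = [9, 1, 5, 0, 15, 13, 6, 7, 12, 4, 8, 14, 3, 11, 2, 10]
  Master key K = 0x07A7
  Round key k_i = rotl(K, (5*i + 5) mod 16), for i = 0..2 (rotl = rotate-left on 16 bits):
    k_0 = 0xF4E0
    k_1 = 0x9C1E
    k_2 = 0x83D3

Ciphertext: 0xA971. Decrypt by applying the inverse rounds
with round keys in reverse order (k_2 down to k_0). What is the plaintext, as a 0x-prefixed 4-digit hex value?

s_0 = ciphertext = 0xA971
s_1 = InvRound(s_0, k_2) = 0xBF1C
s_2 = InvRound(s_1, k_1) = 0xF6B9
s_3 = InvRound(s_2, k_0) = 0x0B6E

0x0B6E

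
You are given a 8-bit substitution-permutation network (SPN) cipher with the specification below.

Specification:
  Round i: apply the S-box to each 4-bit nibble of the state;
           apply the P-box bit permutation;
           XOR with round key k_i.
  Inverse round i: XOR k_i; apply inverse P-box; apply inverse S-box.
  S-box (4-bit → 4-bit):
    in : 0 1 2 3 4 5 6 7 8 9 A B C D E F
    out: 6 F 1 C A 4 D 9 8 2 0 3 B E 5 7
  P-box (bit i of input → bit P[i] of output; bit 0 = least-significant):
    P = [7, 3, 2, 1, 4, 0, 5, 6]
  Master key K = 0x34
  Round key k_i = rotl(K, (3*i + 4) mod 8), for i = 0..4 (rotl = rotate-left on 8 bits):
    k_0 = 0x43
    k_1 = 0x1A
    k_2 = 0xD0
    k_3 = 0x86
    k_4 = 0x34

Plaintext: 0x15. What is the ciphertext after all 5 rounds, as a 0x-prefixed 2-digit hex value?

0xE0

s_0 = plaintext = 0x15
s_1 = Round(s_0, k_0) = 0x36
s_2 = Round(s_1, k_1) = 0xFC
s_3 = Round(s_2, k_2) = 0x6B
s_4 = Round(s_3, k_3) = 0x7E
s_5 = Round(s_4, k_4) = 0xE0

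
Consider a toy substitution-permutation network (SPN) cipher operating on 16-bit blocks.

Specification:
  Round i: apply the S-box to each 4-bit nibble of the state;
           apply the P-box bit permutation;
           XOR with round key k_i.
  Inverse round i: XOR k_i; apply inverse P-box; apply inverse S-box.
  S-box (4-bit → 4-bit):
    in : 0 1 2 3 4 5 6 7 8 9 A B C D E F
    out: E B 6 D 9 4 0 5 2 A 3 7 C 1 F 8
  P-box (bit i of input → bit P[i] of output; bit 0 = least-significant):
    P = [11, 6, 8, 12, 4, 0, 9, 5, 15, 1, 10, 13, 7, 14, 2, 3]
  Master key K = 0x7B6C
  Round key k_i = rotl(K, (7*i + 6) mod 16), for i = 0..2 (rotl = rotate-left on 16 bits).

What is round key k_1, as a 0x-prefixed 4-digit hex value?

K = 0x7B6C
k_0 = rotl(K, (7*0+6) mod 16) = rotl(K, 6) = 0xDB1E
k_1 = rotl(K, (7*1+6) mod 16) = rotl(K, 13) = 0x8F6D

0x8F6D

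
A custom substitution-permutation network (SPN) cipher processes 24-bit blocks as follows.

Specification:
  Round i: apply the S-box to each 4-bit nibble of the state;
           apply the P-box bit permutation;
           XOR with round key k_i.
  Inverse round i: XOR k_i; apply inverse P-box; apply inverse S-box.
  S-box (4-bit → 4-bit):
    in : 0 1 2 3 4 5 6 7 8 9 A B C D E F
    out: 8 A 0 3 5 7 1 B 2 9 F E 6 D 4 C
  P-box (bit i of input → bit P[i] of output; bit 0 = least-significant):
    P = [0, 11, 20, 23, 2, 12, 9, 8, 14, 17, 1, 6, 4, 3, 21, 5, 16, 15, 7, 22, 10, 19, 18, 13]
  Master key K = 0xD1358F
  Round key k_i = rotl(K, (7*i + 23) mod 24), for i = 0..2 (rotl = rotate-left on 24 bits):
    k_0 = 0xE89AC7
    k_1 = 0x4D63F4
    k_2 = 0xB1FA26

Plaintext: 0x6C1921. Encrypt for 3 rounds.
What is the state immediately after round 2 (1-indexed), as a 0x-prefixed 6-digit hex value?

s_0 = plaintext = 0x6C1921
s_1 = Round(s_0, k_0) = 0x68562F
s_2 = Round(s_1, k_1) = 0xFDA7EC
s_3 = Round(s_2, k_2) = 0xC690DE

0xFDA7EC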